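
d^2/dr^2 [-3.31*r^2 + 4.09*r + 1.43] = -6.62000000000000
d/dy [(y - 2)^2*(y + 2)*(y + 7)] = 4*y^3 + 15*y^2 - 36*y - 20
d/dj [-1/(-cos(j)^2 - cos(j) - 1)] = (2*cos(j) + 1)*sin(j)/(cos(j)^2 + cos(j) + 1)^2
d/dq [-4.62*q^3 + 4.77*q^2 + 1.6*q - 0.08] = -13.86*q^2 + 9.54*q + 1.6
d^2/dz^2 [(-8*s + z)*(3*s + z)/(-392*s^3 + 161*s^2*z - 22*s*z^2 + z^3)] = 2*(23*s + z)/(2401*s^4 - 1372*s^3*z + 294*s^2*z^2 - 28*s*z^3 + z^4)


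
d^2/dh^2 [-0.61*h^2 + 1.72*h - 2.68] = -1.22000000000000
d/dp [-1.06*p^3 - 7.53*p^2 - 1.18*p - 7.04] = -3.18*p^2 - 15.06*p - 1.18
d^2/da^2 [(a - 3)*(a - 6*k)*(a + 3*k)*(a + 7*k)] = 12*a^2 + 24*a*k - 18*a - 78*k^2 - 24*k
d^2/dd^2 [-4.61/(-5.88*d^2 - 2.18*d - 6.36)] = (-318.775968*d^2 - 118.185648*d + 4.61*(11.76*d + 2.18)*(23.52*d + 4.36) - 344.798496)/(5.88*d^2 + 2.18*d + 6.36)^3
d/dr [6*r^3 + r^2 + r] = 18*r^2 + 2*r + 1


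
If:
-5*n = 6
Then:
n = -6/5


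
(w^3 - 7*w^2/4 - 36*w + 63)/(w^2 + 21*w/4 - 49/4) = (w^2 - 36)/(w + 7)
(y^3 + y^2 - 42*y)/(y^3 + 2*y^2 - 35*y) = (y - 6)/(y - 5)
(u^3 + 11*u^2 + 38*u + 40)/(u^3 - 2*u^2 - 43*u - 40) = (u^2 + 6*u + 8)/(u^2 - 7*u - 8)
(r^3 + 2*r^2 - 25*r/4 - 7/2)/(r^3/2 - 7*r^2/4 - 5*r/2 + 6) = (4*r^3 + 8*r^2 - 25*r - 14)/(2*r^3 - 7*r^2 - 10*r + 24)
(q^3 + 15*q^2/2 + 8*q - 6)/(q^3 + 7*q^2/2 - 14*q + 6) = (q + 2)/(q - 2)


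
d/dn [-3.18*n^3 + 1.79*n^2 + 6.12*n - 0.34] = -9.54*n^2 + 3.58*n + 6.12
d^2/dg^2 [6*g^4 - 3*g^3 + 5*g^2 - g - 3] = 72*g^2 - 18*g + 10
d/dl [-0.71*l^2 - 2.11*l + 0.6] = -1.42*l - 2.11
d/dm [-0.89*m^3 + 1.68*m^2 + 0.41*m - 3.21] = -2.67*m^2 + 3.36*m + 0.41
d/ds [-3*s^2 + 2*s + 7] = 2 - 6*s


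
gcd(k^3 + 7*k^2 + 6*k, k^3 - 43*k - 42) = k^2 + 7*k + 6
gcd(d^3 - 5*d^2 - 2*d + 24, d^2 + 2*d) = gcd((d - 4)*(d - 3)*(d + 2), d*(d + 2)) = d + 2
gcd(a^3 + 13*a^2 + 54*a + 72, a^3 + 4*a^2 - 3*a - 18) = a + 3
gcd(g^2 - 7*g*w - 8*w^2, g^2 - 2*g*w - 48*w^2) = -g + 8*w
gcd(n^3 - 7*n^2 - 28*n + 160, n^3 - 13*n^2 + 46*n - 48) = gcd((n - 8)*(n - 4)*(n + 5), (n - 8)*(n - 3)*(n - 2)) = n - 8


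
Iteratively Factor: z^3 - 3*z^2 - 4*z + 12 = (z - 3)*(z^2 - 4) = (z - 3)*(z + 2)*(z - 2)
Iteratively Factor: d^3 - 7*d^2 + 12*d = (d - 3)*(d^2 - 4*d) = d*(d - 3)*(d - 4)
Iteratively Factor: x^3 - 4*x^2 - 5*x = (x - 5)*(x^2 + x) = x*(x - 5)*(x + 1)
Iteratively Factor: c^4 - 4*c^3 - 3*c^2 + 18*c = (c)*(c^3 - 4*c^2 - 3*c + 18) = c*(c - 3)*(c^2 - c - 6) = c*(c - 3)*(c + 2)*(c - 3)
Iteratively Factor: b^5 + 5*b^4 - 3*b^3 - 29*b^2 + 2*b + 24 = (b + 3)*(b^4 + 2*b^3 - 9*b^2 - 2*b + 8) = (b + 3)*(b + 4)*(b^3 - 2*b^2 - b + 2) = (b - 1)*(b + 3)*(b + 4)*(b^2 - b - 2) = (b - 1)*(b + 1)*(b + 3)*(b + 4)*(b - 2)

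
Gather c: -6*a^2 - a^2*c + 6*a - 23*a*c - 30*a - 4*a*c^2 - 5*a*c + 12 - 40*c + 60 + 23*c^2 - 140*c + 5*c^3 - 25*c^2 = -6*a^2 - 24*a + 5*c^3 + c^2*(-4*a - 2) + c*(-a^2 - 28*a - 180) + 72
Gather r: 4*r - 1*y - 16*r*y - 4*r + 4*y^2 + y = -16*r*y + 4*y^2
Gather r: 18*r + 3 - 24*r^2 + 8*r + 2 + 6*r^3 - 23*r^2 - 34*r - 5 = 6*r^3 - 47*r^2 - 8*r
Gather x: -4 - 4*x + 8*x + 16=4*x + 12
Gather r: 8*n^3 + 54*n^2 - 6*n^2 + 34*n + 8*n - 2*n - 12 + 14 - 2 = 8*n^3 + 48*n^2 + 40*n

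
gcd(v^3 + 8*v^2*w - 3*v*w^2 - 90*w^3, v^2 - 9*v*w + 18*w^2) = v - 3*w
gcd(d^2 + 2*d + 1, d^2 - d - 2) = d + 1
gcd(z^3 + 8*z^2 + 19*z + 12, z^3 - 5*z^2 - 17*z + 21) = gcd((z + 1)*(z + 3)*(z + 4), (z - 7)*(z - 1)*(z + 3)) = z + 3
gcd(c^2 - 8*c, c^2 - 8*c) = c^2 - 8*c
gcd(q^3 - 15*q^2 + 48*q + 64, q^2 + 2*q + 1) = q + 1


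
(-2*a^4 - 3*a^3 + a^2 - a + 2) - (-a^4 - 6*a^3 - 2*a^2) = -a^4 + 3*a^3 + 3*a^2 - a + 2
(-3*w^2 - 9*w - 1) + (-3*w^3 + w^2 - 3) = -3*w^3 - 2*w^2 - 9*w - 4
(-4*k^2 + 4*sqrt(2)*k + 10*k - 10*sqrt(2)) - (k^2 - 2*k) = -5*k^2 + 4*sqrt(2)*k + 12*k - 10*sqrt(2)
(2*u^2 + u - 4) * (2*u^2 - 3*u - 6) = 4*u^4 - 4*u^3 - 23*u^2 + 6*u + 24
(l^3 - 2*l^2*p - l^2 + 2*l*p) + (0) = l^3 - 2*l^2*p - l^2 + 2*l*p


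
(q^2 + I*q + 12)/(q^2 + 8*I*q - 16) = (q - 3*I)/(q + 4*I)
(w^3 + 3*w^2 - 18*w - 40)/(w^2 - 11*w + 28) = (w^2 + 7*w + 10)/(w - 7)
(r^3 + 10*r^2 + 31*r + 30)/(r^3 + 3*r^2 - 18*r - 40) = (r + 3)/(r - 4)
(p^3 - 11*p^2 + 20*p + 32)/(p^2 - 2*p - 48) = (p^2 - 3*p - 4)/(p + 6)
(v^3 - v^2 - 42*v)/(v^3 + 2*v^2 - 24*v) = (v - 7)/(v - 4)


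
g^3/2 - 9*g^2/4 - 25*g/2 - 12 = (g/2 + 1)*(g - 8)*(g + 3/2)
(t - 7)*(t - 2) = t^2 - 9*t + 14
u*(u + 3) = u^2 + 3*u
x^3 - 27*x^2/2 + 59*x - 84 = (x - 6)*(x - 4)*(x - 7/2)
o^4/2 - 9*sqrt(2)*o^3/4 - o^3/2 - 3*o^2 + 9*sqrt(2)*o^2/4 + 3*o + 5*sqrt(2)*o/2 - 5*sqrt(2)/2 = (o/2 + sqrt(2)/2)*(o - 1)*(o - 5*sqrt(2))*(o - sqrt(2)/2)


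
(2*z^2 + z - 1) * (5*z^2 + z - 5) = 10*z^4 + 7*z^3 - 14*z^2 - 6*z + 5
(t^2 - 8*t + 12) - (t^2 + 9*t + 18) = -17*t - 6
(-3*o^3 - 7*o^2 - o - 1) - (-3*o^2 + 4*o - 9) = -3*o^3 - 4*o^2 - 5*o + 8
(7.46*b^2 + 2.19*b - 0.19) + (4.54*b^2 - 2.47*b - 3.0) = 12.0*b^2 - 0.28*b - 3.19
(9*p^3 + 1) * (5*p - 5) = 45*p^4 - 45*p^3 + 5*p - 5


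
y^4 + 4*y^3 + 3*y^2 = y^2*(y + 1)*(y + 3)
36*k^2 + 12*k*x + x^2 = (6*k + x)^2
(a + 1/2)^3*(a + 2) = a^4 + 7*a^3/2 + 15*a^2/4 + 13*a/8 + 1/4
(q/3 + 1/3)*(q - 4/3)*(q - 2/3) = q^3/3 - q^2/3 - 10*q/27 + 8/27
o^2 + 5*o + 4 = (o + 1)*(o + 4)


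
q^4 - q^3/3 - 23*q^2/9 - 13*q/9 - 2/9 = (q - 2)*(q + 1/3)^2*(q + 1)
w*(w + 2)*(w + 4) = w^3 + 6*w^2 + 8*w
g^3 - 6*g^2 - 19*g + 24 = (g - 8)*(g - 1)*(g + 3)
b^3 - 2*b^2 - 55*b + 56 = (b - 8)*(b - 1)*(b + 7)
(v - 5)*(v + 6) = v^2 + v - 30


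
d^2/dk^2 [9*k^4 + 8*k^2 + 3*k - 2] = 108*k^2 + 16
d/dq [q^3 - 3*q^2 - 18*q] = 3*q^2 - 6*q - 18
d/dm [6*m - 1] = 6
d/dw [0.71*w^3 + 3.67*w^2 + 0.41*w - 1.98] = 2.13*w^2 + 7.34*w + 0.41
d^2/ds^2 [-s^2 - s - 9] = -2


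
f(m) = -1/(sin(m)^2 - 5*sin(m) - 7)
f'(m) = -(-2*sin(m)*cos(m) + 5*cos(m))/(sin(m)^2 - 5*sin(m) - 7)^2 = (2*sin(m) - 5)*cos(m)/(5*sin(m) + cos(m)^2 + 6)^2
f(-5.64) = 0.10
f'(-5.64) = -0.03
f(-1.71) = 0.94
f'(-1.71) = 0.85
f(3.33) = 0.17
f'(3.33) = 0.15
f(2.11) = 0.09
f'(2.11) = 0.02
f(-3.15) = 0.14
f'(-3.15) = 0.10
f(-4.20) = 0.09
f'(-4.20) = 0.01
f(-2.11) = 0.51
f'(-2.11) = 0.89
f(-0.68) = 0.29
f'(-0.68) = -0.41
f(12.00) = 0.25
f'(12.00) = -0.32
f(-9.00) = 0.21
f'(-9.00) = 0.23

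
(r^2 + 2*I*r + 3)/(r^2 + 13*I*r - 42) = (r^2 + 2*I*r + 3)/(r^2 + 13*I*r - 42)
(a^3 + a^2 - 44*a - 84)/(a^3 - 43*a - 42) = (a + 2)/(a + 1)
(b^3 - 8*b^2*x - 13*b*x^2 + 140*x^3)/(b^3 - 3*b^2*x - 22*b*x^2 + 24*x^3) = (b^2 - 12*b*x + 35*x^2)/(b^2 - 7*b*x + 6*x^2)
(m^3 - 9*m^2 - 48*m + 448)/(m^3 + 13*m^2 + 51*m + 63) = (m^2 - 16*m + 64)/(m^2 + 6*m + 9)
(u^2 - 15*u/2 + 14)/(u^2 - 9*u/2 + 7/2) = (u - 4)/(u - 1)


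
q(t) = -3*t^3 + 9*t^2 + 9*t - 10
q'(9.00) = -558.00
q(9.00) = -1387.00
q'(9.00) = -558.00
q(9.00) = -1387.00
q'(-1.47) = -36.91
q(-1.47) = 5.75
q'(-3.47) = -161.83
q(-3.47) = 192.48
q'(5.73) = -183.36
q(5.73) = -227.33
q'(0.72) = 17.29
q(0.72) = 0.03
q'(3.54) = -40.06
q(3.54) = 1.56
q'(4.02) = -64.08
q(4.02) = -23.27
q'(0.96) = 17.99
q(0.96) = 4.28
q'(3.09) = -21.31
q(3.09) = 15.23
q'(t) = -9*t^2 + 18*t + 9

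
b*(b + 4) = b^2 + 4*b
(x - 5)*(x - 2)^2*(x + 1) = x^4 - 8*x^3 + 15*x^2 + 4*x - 20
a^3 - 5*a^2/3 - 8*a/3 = a*(a - 8/3)*(a + 1)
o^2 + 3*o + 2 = (o + 1)*(o + 2)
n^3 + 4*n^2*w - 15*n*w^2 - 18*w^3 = (n - 3*w)*(n + w)*(n + 6*w)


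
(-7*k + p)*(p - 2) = -7*k*p + 14*k + p^2 - 2*p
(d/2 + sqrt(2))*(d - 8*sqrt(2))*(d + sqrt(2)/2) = d^3/2 - 11*sqrt(2)*d^2/4 - 19*d - 8*sqrt(2)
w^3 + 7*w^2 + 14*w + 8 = (w + 1)*(w + 2)*(w + 4)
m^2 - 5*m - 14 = (m - 7)*(m + 2)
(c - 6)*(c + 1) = c^2 - 5*c - 6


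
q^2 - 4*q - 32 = (q - 8)*(q + 4)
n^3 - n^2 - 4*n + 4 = (n - 2)*(n - 1)*(n + 2)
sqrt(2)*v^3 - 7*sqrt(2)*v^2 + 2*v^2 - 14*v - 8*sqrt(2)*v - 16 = (v - 8)*(v + sqrt(2))*(sqrt(2)*v + sqrt(2))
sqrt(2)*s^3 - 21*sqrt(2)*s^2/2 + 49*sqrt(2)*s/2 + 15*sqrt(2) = (s - 6)*(s - 5)*(sqrt(2)*s + sqrt(2)/2)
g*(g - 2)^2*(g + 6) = g^4 + 2*g^3 - 20*g^2 + 24*g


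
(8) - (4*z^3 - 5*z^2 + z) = -4*z^3 + 5*z^2 - z + 8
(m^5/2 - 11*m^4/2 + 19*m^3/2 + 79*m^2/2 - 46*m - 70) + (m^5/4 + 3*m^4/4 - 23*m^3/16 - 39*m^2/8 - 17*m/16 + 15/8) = 3*m^5/4 - 19*m^4/4 + 129*m^3/16 + 277*m^2/8 - 753*m/16 - 545/8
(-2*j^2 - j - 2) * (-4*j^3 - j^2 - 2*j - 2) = 8*j^5 + 6*j^4 + 13*j^3 + 8*j^2 + 6*j + 4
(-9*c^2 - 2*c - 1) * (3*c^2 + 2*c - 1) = -27*c^4 - 24*c^3 + 2*c^2 + 1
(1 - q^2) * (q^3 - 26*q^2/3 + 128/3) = -q^5 + 26*q^4/3 + q^3 - 154*q^2/3 + 128/3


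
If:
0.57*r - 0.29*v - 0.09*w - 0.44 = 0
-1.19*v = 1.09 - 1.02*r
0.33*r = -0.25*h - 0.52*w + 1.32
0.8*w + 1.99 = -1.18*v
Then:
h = 7.86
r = 0.17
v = -0.77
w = -1.35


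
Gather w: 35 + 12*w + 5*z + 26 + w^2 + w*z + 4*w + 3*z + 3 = w^2 + w*(z + 16) + 8*z + 64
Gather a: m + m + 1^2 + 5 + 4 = 2*m + 10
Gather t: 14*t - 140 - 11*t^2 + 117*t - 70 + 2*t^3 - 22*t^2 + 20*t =2*t^3 - 33*t^2 + 151*t - 210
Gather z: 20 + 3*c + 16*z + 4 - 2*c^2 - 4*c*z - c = -2*c^2 + 2*c + z*(16 - 4*c) + 24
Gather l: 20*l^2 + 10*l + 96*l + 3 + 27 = 20*l^2 + 106*l + 30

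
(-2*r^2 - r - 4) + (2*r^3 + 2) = 2*r^3 - 2*r^2 - r - 2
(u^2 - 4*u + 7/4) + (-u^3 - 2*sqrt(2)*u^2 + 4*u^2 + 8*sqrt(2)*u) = -u^3 - 2*sqrt(2)*u^2 + 5*u^2 - 4*u + 8*sqrt(2)*u + 7/4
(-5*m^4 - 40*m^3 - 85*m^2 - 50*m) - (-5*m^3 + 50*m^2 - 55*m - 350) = -5*m^4 - 35*m^3 - 135*m^2 + 5*m + 350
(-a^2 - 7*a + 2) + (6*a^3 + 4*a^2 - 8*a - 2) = 6*a^3 + 3*a^2 - 15*a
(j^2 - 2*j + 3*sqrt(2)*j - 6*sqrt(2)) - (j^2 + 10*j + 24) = -12*j + 3*sqrt(2)*j - 24 - 6*sqrt(2)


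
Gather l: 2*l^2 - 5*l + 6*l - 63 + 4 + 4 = 2*l^2 + l - 55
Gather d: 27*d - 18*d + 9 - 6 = 9*d + 3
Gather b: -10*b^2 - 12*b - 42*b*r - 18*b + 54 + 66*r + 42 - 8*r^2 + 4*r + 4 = -10*b^2 + b*(-42*r - 30) - 8*r^2 + 70*r + 100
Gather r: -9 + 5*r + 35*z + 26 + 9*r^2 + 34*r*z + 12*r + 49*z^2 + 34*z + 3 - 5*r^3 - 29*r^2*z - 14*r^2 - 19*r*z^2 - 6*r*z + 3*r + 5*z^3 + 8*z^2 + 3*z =-5*r^3 + r^2*(-29*z - 5) + r*(-19*z^2 + 28*z + 20) + 5*z^3 + 57*z^2 + 72*z + 20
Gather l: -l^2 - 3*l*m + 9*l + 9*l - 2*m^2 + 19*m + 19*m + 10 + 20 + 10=-l^2 + l*(18 - 3*m) - 2*m^2 + 38*m + 40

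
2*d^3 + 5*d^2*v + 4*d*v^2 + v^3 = (d + v)^2*(2*d + v)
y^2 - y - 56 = (y - 8)*(y + 7)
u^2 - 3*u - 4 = (u - 4)*(u + 1)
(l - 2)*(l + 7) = l^2 + 5*l - 14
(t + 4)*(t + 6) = t^2 + 10*t + 24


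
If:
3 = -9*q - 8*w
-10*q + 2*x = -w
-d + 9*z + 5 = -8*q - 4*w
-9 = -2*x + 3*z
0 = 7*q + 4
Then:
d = -2433/56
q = -4/7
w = 15/56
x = -335/112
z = -839/168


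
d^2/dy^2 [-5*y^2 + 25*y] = -10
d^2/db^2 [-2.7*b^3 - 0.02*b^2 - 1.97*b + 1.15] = -16.2*b - 0.04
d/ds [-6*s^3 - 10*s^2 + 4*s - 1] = -18*s^2 - 20*s + 4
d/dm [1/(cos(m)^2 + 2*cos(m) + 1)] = 2*sin(m)/(cos(m) + 1)^3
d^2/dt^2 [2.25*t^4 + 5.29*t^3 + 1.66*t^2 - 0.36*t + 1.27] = 27.0*t^2 + 31.74*t + 3.32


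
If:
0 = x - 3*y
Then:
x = 3*y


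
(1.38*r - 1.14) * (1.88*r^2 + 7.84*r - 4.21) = 2.5944*r^3 + 8.676*r^2 - 14.7474*r + 4.7994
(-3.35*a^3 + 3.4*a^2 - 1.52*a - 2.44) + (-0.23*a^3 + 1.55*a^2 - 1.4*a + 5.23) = -3.58*a^3 + 4.95*a^2 - 2.92*a + 2.79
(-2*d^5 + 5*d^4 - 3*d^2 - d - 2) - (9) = -2*d^5 + 5*d^4 - 3*d^2 - d - 11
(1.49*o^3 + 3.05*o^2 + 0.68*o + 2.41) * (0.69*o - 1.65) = 1.0281*o^4 - 0.354*o^3 - 4.5633*o^2 + 0.5409*o - 3.9765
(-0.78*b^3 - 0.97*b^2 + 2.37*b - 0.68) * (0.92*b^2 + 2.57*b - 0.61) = -0.7176*b^5 - 2.897*b^4 + 0.1633*b^3 + 6.057*b^2 - 3.1933*b + 0.4148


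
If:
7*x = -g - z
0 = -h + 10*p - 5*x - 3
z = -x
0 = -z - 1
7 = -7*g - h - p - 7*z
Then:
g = -6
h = 412/11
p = 50/11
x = 1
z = -1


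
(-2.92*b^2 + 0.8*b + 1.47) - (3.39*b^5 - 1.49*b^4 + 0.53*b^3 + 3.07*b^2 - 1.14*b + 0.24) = -3.39*b^5 + 1.49*b^4 - 0.53*b^3 - 5.99*b^2 + 1.94*b + 1.23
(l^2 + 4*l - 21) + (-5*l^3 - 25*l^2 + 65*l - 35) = -5*l^3 - 24*l^2 + 69*l - 56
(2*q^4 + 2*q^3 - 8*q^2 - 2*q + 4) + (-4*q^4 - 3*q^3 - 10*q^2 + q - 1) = -2*q^4 - q^3 - 18*q^2 - q + 3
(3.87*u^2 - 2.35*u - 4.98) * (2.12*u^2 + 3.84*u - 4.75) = 8.2044*u^4 + 9.8788*u^3 - 37.9641*u^2 - 7.9607*u + 23.655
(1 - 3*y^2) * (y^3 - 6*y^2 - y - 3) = -3*y^5 + 18*y^4 + 4*y^3 + 3*y^2 - y - 3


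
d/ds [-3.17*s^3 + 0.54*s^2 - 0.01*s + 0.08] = -9.51*s^2 + 1.08*s - 0.01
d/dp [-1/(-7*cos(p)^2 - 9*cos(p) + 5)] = (14*cos(p) + 9)*sin(p)/(7*cos(p)^2 + 9*cos(p) - 5)^2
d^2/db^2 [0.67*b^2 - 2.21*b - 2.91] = 1.34000000000000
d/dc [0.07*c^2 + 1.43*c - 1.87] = 0.14*c + 1.43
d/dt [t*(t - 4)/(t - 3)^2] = 2*(6 - t)/(t^3 - 9*t^2 + 27*t - 27)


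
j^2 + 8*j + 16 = (j + 4)^2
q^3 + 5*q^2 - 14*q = q*(q - 2)*(q + 7)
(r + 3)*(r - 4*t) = r^2 - 4*r*t + 3*r - 12*t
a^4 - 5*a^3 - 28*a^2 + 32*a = a*(a - 8)*(a - 1)*(a + 4)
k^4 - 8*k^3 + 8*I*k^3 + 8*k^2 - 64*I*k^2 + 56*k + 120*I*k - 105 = (k - 5)*(k - 3)*(k + I)*(k + 7*I)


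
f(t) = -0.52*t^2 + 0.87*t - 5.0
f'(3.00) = -2.25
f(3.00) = -7.07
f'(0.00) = 0.87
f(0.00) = -5.00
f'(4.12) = -3.41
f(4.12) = -10.24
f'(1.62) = -0.81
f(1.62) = -4.96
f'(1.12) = -0.29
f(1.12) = -4.68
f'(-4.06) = 5.09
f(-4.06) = -17.10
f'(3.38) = -2.65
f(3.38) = -8.00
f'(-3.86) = 4.88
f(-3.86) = -16.11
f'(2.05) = -1.26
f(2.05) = -5.40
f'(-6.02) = 7.13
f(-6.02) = -29.08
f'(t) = 0.87 - 1.04*t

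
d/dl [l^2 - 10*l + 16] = 2*l - 10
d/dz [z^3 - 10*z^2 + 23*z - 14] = 3*z^2 - 20*z + 23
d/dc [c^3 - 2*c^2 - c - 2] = 3*c^2 - 4*c - 1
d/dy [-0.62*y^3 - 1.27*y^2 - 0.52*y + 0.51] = -1.86*y^2 - 2.54*y - 0.52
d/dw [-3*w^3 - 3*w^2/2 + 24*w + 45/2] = -9*w^2 - 3*w + 24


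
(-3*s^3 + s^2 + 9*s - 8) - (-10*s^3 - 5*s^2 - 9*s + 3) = 7*s^3 + 6*s^2 + 18*s - 11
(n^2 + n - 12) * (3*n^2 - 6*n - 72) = 3*n^4 - 3*n^3 - 114*n^2 + 864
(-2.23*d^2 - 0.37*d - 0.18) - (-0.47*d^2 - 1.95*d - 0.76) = -1.76*d^2 + 1.58*d + 0.58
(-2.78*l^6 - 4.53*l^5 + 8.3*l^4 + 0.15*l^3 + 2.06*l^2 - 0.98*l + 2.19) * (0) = 0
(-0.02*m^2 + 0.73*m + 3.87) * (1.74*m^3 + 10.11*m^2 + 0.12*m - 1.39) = -0.0348*m^5 + 1.068*m^4 + 14.1117*m^3 + 39.2411*m^2 - 0.5503*m - 5.3793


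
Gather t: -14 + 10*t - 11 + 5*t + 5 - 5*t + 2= 10*t - 18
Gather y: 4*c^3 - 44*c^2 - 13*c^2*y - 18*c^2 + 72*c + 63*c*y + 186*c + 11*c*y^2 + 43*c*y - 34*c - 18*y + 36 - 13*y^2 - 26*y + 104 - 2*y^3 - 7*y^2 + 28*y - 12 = 4*c^3 - 62*c^2 + 224*c - 2*y^3 + y^2*(11*c - 20) + y*(-13*c^2 + 106*c - 16) + 128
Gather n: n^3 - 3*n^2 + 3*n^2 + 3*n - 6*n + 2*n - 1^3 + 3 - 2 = n^3 - n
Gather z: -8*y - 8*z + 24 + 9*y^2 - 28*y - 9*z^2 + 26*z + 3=9*y^2 - 36*y - 9*z^2 + 18*z + 27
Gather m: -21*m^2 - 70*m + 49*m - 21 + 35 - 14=-21*m^2 - 21*m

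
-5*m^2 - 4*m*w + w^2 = (-5*m + w)*(m + w)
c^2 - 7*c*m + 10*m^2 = (c - 5*m)*(c - 2*m)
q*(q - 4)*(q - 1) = q^3 - 5*q^2 + 4*q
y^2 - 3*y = y*(y - 3)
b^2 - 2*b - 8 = (b - 4)*(b + 2)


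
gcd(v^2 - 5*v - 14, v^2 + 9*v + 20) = 1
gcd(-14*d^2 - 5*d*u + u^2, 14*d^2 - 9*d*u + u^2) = -7*d + u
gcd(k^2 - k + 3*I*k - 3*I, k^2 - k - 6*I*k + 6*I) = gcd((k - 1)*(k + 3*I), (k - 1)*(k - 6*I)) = k - 1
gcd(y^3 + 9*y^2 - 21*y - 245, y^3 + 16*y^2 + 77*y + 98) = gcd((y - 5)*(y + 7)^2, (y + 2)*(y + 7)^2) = y^2 + 14*y + 49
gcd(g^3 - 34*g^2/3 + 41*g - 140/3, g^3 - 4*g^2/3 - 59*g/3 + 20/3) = g - 5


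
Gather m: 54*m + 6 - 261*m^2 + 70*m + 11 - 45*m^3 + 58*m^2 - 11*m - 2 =-45*m^3 - 203*m^2 + 113*m + 15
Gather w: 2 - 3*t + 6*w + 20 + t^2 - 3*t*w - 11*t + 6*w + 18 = t^2 - 14*t + w*(12 - 3*t) + 40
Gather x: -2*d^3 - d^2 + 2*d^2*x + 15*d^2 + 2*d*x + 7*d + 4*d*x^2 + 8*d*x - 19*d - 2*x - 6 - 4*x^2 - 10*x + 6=-2*d^3 + 14*d^2 - 12*d + x^2*(4*d - 4) + x*(2*d^2 + 10*d - 12)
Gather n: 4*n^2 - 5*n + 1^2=4*n^2 - 5*n + 1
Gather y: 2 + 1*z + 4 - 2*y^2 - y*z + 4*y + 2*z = -2*y^2 + y*(4 - z) + 3*z + 6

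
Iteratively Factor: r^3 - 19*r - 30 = (r + 2)*(r^2 - 2*r - 15) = (r - 5)*(r + 2)*(r + 3)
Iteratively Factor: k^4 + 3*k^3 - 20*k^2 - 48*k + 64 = (k - 4)*(k^3 + 7*k^2 + 8*k - 16) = (k - 4)*(k + 4)*(k^2 + 3*k - 4) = (k - 4)*(k + 4)^2*(k - 1)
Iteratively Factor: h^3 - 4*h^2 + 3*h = (h)*(h^2 - 4*h + 3) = h*(h - 3)*(h - 1)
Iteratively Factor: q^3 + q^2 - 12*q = (q + 4)*(q^2 - 3*q) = q*(q + 4)*(q - 3)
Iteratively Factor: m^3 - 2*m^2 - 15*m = (m + 3)*(m^2 - 5*m) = m*(m + 3)*(m - 5)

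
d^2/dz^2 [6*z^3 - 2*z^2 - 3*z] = 36*z - 4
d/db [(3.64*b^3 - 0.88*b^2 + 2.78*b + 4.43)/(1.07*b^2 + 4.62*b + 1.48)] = (3.8948*b^4 + 33.6336*b^3 + 9.1214*b^2 - 12.085*b - 16.3522)/(1.1449*b^4 + 9.8868*b^3 + 24.5116*b^2 + 13.6752*b + 2.1904)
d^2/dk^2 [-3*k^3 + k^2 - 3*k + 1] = 2 - 18*k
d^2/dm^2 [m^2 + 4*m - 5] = 2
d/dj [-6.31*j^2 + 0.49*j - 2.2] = 0.49 - 12.62*j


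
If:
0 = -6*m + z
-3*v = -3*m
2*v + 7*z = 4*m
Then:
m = 0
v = 0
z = 0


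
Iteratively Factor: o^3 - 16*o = (o)*(o^2 - 16) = o*(o - 4)*(o + 4)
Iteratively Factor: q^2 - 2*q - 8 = (q - 4)*(q + 2)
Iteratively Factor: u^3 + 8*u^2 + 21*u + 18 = (u + 2)*(u^2 + 6*u + 9) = (u + 2)*(u + 3)*(u + 3)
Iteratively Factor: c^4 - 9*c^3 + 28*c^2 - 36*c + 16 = (c - 4)*(c^3 - 5*c^2 + 8*c - 4) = (c - 4)*(c - 1)*(c^2 - 4*c + 4) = (c - 4)*(c - 2)*(c - 1)*(c - 2)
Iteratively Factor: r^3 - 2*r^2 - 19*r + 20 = (r + 4)*(r^2 - 6*r + 5) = (r - 1)*(r + 4)*(r - 5)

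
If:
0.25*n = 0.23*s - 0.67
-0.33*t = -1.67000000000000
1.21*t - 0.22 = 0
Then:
No Solution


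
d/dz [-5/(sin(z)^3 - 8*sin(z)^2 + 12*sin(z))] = 5*(3*cos(z) - 16/tan(z) + 12*cos(z)/sin(z)^2)/((sin(z) - 6)^2*(sin(z) - 2)^2)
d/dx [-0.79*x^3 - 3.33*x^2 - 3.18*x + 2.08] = -2.37*x^2 - 6.66*x - 3.18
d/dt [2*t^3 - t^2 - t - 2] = 6*t^2 - 2*t - 1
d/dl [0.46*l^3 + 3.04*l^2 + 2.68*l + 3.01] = 1.38*l^2 + 6.08*l + 2.68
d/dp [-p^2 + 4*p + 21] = 4 - 2*p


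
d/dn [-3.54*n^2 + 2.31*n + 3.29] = 2.31 - 7.08*n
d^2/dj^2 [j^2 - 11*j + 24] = 2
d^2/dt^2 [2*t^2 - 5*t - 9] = 4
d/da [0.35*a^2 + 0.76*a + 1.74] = 0.7*a + 0.76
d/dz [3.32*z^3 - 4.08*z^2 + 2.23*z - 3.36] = 9.96*z^2 - 8.16*z + 2.23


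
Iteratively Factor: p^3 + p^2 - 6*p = (p + 3)*(p^2 - 2*p) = (p - 2)*(p + 3)*(p)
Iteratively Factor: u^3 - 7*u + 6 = (u + 3)*(u^2 - 3*u + 2) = (u - 1)*(u + 3)*(u - 2)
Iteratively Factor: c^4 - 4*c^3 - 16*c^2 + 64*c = (c)*(c^3 - 4*c^2 - 16*c + 64) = c*(c - 4)*(c^2 - 16) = c*(c - 4)^2*(c + 4)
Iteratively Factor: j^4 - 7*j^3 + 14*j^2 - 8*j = (j - 2)*(j^3 - 5*j^2 + 4*j) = j*(j - 2)*(j^2 - 5*j + 4) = j*(j - 4)*(j - 2)*(j - 1)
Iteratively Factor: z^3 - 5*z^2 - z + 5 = (z + 1)*(z^2 - 6*z + 5) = (z - 5)*(z + 1)*(z - 1)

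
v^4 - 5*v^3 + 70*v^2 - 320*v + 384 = (v - 3)*(v - 2)*(v - 8*I)*(v + 8*I)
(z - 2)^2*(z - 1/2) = z^3 - 9*z^2/2 + 6*z - 2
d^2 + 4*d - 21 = (d - 3)*(d + 7)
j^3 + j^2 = j^2*(j + 1)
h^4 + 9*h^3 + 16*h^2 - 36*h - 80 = (h - 2)*(h + 2)*(h + 4)*(h + 5)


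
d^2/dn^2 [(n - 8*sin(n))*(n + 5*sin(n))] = 3*n*sin(n) + 160*sin(n)^2 - 6*cos(n) - 78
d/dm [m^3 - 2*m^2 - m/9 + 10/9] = 3*m^2 - 4*m - 1/9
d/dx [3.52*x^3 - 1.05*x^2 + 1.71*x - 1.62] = 10.56*x^2 - 2.1*x + 1.71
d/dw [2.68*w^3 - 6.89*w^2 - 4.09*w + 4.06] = 8.04*w^2 - 13.78*w - 4.09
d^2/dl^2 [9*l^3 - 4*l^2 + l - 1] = 54*l - 8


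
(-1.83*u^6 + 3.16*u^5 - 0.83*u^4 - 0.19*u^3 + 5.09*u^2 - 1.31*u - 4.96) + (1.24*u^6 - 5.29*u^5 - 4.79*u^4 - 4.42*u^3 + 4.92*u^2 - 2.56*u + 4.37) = -0.59*u^6 - 2.13*u^5 - 5.62*u^4 - 4.61*u^3 + 10.01*u^2 - 3.87*u - 0.59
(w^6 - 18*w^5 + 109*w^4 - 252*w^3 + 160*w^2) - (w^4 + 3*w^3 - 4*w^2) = w^6 - 18*w^5 + 108*w^4 - 255*w^3 + 164*w^2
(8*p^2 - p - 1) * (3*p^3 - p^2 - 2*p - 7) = 24*p^5 - 11*p^4 - 18*p^3 - 53*p^2 + 9*p + 7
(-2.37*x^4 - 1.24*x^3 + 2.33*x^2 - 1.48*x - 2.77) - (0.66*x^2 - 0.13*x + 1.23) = -2.37*x^4 - 1.24*x^3 + 1.67*x^2 - 1.35*x - 4.0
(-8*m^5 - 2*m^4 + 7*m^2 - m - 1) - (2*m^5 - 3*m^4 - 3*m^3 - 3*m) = -10*m^5 + m^4 + 3*m^3 + 7*m^2 + 2*m - 1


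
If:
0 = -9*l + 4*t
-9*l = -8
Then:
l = 8/9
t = 2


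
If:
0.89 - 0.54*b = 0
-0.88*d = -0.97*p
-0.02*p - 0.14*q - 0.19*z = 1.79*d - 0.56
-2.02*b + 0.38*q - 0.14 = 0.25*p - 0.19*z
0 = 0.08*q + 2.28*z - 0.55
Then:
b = 1.65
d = -0.38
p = -0.34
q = 8.94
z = -0.07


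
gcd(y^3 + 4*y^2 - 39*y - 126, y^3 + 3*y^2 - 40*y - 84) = y^2 + y - 42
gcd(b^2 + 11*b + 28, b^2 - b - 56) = b + 7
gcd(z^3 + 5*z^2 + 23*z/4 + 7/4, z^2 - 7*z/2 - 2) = z + 1/2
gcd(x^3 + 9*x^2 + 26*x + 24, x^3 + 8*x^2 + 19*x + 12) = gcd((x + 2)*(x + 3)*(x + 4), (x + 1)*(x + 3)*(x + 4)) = x^2 + 7*x + 12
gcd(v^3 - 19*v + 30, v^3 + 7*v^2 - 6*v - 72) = v - 3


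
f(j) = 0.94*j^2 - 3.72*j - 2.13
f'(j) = 1.88*j - 3.72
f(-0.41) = -0.45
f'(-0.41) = -4.49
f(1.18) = -5.21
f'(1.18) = -1.50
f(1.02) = -4.95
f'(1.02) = -1.80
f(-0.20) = -1.35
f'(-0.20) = -4.10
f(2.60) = -5.45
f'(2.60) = 1.17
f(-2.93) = 16.84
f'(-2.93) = -9.23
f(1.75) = -5.76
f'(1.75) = -0.43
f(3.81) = -2.66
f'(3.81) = 3.44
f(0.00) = -2.13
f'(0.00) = -3.72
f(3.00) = -4.83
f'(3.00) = 1.92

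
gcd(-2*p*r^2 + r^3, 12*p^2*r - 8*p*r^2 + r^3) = 2*p*r - r^2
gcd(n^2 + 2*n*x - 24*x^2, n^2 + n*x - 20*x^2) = -n + 4*x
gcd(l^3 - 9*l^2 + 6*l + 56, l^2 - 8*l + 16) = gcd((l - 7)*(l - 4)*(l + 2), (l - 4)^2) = l - 4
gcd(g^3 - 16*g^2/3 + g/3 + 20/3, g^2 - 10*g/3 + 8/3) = g - 4/3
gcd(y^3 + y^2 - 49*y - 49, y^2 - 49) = y^2 - 49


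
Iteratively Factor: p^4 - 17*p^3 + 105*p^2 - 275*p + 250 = (p - 5)*(p^3 - 12*p^2 + 45*p - 50) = (p - 5)*(p - 2)*(p^2 - 10*p + 25) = (p - 5)^2*(p - 2)*(p - 5)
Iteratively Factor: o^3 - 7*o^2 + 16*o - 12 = (o - 3)*(o^2 - 4*o + 4) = (o - 3)*(o - 2)*(o - 2)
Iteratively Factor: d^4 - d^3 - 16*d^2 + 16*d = (d + 4)*(d^3 - 5*d^2 + 4*d) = (d - 4)*(d + 4)*(d^2 - d) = d*(d - 4)*(d + 4)*(d - 1)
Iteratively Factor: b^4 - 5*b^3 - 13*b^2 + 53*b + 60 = (b + 3)*(b^3 - 8*b^2 + 11*b + 20) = (b - 4)*(b + 3)*(b^2 - 4*b - 5) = (b - 4)*(b + 1)*(b + 3)*(b - 5)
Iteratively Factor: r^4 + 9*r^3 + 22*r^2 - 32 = (r + 4)*(r^3 + 5*r^2 + 2*r - 8) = (r + 2)*(r + 4)*(r^2 + 3*r - 4) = (r - 1)*(r + 2)*(r + 4)*(r + 4)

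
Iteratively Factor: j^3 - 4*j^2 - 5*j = (j - 5)*(j^2 + j) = j*(j - 5)*(j + 1)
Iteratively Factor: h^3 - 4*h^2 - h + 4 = (h + 1)*(h^2 - 5*h + 4) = (h - 4)*(h + 1)*(h - 1)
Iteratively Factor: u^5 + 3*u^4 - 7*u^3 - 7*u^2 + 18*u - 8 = (u + 2)*(u^4 + u^3 - 9*u^2 + 11*u - 4) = (u + 2)*(u + 4)*(u^3 - 3*u^2 + 3*u - 1) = (u - 1)*(u + 2)*(u + 4)*(u^2 - 2*u + 1) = (u - 1)^2*(u + 2)*(u + 4)*(u - 1)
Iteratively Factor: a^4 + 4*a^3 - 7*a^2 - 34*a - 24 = (a + 1)*(a^3 + 3*a^2 - 10*a - 24) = (a + 1)*(a + 2)*(a^2 + a - 12) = (a - 3)*(a + 1)*(a + 2)*(a + 4)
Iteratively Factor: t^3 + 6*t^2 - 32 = (t - 2)*(t^2 + 8*t + 16) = (t - 2)*(t + 4)*(t + 4)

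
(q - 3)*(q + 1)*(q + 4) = q^3 + 2*q^2 - 11*q - 12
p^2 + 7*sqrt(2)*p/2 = p*(p + 7*sqrt(2)/2)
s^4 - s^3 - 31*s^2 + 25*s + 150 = (s - 5)*(s - 3)*(s + 2)*(s + 5)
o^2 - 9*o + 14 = (o - 7)*(o - 2)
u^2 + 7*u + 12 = (u + 3)*(u + 4)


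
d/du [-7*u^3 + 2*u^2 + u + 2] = -21*u^2 + 4*u + 1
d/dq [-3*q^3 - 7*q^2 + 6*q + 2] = -9*q^2 - 14*q + 6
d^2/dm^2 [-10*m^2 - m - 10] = -20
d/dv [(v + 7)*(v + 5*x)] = 2*v + 5*x + 7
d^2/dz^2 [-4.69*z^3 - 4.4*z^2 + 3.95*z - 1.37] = -28.14*z - 8.8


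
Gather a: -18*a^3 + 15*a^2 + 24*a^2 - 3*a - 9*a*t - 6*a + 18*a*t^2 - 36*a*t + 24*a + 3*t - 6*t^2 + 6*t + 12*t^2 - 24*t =-18*a^3 + 39*a^2 + a*(18*t^2 - 45*t + 15) + 6*t^2 - 15*t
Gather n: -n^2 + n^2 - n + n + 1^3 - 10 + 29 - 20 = 0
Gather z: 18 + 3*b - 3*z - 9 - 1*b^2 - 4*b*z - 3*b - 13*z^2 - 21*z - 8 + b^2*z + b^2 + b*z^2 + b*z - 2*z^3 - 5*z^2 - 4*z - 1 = -2*z^3 + z^2*(b - 18) + z*(b^2 - 3*b - 28)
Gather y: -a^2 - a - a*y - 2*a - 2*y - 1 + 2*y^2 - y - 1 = -a^2 - 3*a + 2*y^2 + y*(-a - 3) - 2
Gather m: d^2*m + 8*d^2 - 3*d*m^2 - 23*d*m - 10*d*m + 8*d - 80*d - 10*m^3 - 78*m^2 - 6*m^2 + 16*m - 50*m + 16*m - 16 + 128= 8*d^2 - 72*d - 10*m^3 + m^2*(-3*d - 84) + m*(d^2 - 33*d - 18) + 112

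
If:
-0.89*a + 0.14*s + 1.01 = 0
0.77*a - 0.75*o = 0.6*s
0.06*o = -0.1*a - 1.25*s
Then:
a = 1.11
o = 1.26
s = -0.15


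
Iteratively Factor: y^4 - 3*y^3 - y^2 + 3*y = (y - 1)*(y^3 - 2*y^2 - 3*y) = (y - 3)*(y - 1)*(y^2 + y) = (y - 3)*(y - 1)*(y + 1)*(y)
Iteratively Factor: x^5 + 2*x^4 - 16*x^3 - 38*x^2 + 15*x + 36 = (x + 3)*(x^4 - x^3 - 13*x^2 + x + 12) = (x + 3)^2*(x^3 - 4*x^2 - x + 4) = (x - 1)*(x + 3)^2*(x^2 - 3*x - 4) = (x - 1)*(x + 1)*(x + 3)^2*(x - 4)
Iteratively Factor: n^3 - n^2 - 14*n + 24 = (n - 3)*(n^2 + 2*n - 8) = (n - 3)*(n + 4)*(n - 2)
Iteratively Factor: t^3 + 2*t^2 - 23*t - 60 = (t + 3)*(t^2 - t - 20) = (t + 3)*(t + 4)*(t - 5)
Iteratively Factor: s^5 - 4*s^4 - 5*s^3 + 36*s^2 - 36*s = (s)*(s^4 - 4*s^3 - 5*s^2 + 36*s - 36) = s*(s + 3)*(s^3 - 7*s^2 + 16*s - 12) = s*(s - 2)*(s + 3)*(s^2 - 5*s + 6) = s*(s - 2)^2*(s + 3)*(s - 3)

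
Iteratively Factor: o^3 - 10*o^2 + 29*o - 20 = (o - 4)*(o^2 - 6*o + 5) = (o - 4)*(o - 1)*(o - 5)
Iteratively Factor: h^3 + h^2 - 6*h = (h)*(h^2 + h - 6) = h*(h - 2)*(h + 3)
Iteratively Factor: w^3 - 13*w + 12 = (w + 4)*(w^2 - 4*w + 3) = (w - 1)*(w + 4)*(w - 3)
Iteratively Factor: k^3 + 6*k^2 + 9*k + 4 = (k + 1)*(k^2 + 5*k + 4) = (k + 1)^2*(k + 4)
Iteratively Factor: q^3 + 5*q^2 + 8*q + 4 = (q + 2)*(q^2 + 3*q + 2) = (q + 2)^2*(q + 1)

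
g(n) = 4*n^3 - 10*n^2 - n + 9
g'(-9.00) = 1151.00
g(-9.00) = -3708.00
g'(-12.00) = 1967.00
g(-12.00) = -8331.00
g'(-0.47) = 11.05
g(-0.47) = 6.85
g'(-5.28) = 439.14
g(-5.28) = -853.30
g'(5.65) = 269.07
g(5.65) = 405.57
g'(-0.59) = 14.98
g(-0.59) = 5.29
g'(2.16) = 11.79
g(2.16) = 0.49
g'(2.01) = 7.28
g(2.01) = -0.93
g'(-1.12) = 36.45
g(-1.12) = -8.04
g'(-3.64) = 230.80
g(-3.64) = -312.77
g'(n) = 12*n^2 - 20*n - 1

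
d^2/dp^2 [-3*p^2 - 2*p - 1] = -6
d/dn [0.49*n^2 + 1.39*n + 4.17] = 0.98*n + 1.39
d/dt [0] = 0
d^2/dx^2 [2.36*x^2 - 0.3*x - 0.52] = 4.72000000000000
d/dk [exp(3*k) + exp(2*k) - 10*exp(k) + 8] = (3*exp(2*k) + 2*exp(k) - 10)*exp(k)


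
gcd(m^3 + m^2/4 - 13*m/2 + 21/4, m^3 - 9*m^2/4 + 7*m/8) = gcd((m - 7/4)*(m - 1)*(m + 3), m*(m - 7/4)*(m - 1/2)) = m - 7/4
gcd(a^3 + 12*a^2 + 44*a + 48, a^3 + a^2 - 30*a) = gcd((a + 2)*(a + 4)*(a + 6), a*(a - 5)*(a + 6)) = a + 6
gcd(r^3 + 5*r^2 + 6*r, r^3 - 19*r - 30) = r^2 + 5*r + 6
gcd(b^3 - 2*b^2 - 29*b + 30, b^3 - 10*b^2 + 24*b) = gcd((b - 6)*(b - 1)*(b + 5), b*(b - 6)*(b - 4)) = b - 6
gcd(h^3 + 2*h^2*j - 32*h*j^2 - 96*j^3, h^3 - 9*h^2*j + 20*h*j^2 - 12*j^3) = h - 6*j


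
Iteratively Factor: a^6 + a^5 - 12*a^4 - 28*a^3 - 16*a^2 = (a)*(a^5 + a^4 - 12*a^3 - 28*a^2 - 16*a) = a^2*(a^4 + a^3 - 12*a^2 - 28*a - 16) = a^2*(a + 2)*(a^3 - a^2 - 10*a - 8) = a^2*(a - 4)*(a + 2)*(a^2 + 3*a + 2) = a^2*(a - 4)*(a + 1)*(a + 2)*(a + 2)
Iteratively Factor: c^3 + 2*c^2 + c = (c)*(c^2 + 2*c + 1) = c*(c + 1)*(c + 1)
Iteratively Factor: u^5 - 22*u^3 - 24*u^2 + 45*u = (u + 3)*(u^4 - 3*u^3 - 13*u^2 + 15*u) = u*(u + 3)*(u^3 - 3*u^2 - 13*u + 15) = u*(u - 1)*(u + 3)*(u^2 - 2*u - 15) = u*(u - 5)*(u - 1)*(u + 3)*(u + 3)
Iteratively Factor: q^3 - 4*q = (q)*(q^2 - 4) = q*(q + 2)*(q - 2)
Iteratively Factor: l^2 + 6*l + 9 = (l + 3)*(l + 3)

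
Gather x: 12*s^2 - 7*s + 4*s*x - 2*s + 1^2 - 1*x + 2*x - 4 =12*s^2 - 9*s + x*(4*s + 1) - 3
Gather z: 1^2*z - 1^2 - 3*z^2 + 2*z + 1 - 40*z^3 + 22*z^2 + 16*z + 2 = -40*z^3 + 19*z^2 + 19*z + 2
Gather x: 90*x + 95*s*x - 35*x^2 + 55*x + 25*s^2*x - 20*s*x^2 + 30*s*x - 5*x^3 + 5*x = -5*x^3 + x^2*(-20*s - 35) + x*(25*s^2 + 125*s + 150)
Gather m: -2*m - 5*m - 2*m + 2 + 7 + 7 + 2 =18 - 9*m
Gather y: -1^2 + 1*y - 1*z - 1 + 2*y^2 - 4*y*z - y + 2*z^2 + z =2*y^2 - 4*y*z + 2*z^2 - 2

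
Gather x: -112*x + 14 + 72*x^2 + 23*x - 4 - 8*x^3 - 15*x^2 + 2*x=-8*x^3 + 57*x^2 - 87*x + 10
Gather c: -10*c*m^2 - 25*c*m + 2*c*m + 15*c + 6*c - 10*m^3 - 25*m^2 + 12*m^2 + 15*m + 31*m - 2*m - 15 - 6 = c*(-10*m^2 - 23*m + 21) - 10*m^3 - 13*m^2 + 44*m - 21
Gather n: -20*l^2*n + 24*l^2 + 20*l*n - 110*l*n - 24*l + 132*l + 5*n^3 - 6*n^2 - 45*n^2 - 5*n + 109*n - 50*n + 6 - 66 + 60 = 24*l^2 + 108*l + 5*n^3 - 51*n^2 + n*(-20*l^2 - 90*l + 54)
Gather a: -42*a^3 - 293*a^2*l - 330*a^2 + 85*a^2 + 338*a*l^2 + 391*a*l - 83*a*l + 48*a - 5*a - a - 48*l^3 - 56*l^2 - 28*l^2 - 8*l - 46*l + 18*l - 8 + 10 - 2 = -42*a^3 + a^2*(-293*l - 245) + a*(338*l^2 + 308*l + 42) - 48*l^3 - 84*l^2 - 36*l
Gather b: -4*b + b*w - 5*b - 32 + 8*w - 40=b*(w - 9) + 8*w - 72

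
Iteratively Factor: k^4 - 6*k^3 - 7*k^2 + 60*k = (k - 4)*(k^3 - 2*k^2 - 15*k) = (k - 4)*(k + 3)*(k^2 - 5*k) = (k - 5)*(k - 4)*(k + 3)*(k)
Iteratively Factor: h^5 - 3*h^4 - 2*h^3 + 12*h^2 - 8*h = (h - 2)*(h^4 - h^3 - 4*h^2 + 4*h) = h*(h - 2)*(h^3 - h^2 - 4*h + 4) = h*(h - 2)^2*(h^2 + h - 2) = h*(h - 2)^2*(h - 1)*(h + 2)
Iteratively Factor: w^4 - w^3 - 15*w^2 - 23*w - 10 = (w - 5)*(w^3 + 4*w^2 + 5*w + 2) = (w - 5)*(w + 2)*(w^2 + 2*w + 1) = (w - 5)*(w + 1)*(w + 2)*(w + 1)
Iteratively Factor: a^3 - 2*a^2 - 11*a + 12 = (a + 3)*(a^2 - 5*a + 4) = (a - 4)*(a + 3)*(a - 1)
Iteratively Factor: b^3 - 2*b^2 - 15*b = (b + 3)*(b^2 - 5*b) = (b - 5)*(b + 3)*(b)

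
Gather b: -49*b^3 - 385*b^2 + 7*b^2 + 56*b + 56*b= -49*b^3 - 378*b^2 + 112*b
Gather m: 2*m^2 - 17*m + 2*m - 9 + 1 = 2*m^2 - 15*m - 8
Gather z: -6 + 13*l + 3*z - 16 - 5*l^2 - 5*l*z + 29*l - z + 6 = -5*l^2 + 42*l + z*(2 - 5*l) - 16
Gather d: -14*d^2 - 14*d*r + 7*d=-14*d^2 + d*(7 - 14*r)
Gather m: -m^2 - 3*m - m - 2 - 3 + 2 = -m^2 - 4*m - 3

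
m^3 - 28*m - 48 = (m - 6)*(m + 2)*(m + 4)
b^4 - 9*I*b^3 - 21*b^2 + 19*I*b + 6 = (b - 6*I)*(b - I)^3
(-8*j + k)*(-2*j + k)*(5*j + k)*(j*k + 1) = 80*j^4*k - 34*j^3*k^2 + 80*j^3 - 5*j^2*k^3 - 34*j^2*k + j*k^4 - 5*j*k^2 + k^3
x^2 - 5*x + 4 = (x - 4)*(x - 1)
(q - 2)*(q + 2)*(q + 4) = q^3 + 4*q^2 - 4*q - 16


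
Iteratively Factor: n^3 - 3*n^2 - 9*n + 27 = (n - 3)*(n^2 - 9) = (n - 3)*(n + 3)*(n - 3)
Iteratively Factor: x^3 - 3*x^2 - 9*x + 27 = (x + 3)*(x^2 - 6*x + 9) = (x - 3)*(x + 3)*(x - 3)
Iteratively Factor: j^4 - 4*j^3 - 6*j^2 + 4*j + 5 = (j + 1)*(j^3 - 5*j^2 - j + 5) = (j - 1)*(j + 1)*(j^2 - 4*j - 5) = (j - 5)*(j - 1)*(j + 1)*(j + 1)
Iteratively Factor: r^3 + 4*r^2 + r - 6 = (r - 1)*(r^2 + 5*r + 6) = (r - 1)*(r + 3)*(r + 2)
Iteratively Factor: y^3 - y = (y + 1)*(y^2 - y) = y*(y + 1)*(y - 1)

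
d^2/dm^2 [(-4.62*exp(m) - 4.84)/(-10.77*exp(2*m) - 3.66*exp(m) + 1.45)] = (535.887198*exp(4*m) + 2063.51046*exp(3*m) + 1005.241644*exp(2*m) + 391.688484*exp(m) + 35.39943)*exp(m)/(1249.243533*exp(6*m) + 1273.602042*exp(5*m) - 71.7572789999999*exp(4*m) - 293.910444*exp(3*m) + 9.660915*exp(2*m) + 23.08545*exp(m) - 3.048625)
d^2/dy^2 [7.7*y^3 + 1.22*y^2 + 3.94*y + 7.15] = 46.2*y + 2.44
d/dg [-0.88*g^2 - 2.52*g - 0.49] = -1.76*g - 2.52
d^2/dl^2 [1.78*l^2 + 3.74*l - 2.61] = 3.56000000000000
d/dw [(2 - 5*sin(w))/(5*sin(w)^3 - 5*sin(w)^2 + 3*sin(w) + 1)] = (50*sin(w)^3 - 55*sin(w)^2 + 20*sin(w) - 11)*cos(w)/(5*sin(w)^3 - 5*sin(w)^2 + 3*sin(w) + 1)^2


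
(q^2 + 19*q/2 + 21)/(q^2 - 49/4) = 2*(q + 6)/(2*q - 7)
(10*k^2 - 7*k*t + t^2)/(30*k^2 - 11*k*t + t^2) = (-2*k + t)/(-6*k + t)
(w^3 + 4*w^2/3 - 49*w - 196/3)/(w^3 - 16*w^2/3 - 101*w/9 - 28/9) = 3*(w + 7)/(3*w + 1)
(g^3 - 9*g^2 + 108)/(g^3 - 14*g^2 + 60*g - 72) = (g + 3)/(g - 2)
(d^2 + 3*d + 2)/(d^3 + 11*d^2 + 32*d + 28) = (d + 1)/(d^2 + 9*d + 14)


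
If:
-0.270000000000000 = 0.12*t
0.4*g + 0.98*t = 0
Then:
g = 5.51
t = -2.25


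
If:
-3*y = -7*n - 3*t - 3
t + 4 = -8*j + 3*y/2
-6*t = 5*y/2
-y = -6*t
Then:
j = -1/2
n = -3/7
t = 0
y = 0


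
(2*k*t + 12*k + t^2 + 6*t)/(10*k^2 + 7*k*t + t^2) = (t + 6)/(5*k + t)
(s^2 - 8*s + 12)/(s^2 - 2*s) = (s - 6)/s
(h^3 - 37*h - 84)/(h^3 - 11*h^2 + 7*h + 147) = (h + 4)/(h - 7)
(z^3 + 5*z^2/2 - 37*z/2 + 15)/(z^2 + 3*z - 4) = (z^2 + 7*z/2 - 15)/(z + 4)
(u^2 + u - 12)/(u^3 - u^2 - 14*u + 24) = 1/(u - 2)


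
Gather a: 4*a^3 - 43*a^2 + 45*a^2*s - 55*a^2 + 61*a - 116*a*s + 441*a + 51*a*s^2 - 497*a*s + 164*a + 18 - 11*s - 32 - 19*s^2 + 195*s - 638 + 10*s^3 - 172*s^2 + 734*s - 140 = 4*a^3 + a^2*(45*s - 98) + a*(51*s^2 - 613*s + 666) + 10*s^3 - 191*s^2 + 918*s - 792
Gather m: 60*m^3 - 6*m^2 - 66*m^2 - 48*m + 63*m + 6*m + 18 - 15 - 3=60*m^3 - 72*m^2 + 21*m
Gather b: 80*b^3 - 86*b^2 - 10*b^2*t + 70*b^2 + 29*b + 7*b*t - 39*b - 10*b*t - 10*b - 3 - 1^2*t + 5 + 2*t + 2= 80*b^3 + b^2*(-10*t - 16) + b*(-3*t - 20) + t + 4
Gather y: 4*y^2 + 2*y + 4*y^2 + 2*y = 8*y^2 + 4*y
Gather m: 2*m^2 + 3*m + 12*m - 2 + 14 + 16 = 2*m^2 + 15*m + 28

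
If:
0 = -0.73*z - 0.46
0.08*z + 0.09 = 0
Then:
No Solution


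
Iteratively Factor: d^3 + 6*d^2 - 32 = (d + 4)*(d^2 + 2*d - 8) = (d + 4)^2*(d - 2)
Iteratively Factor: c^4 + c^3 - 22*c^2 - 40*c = (c)*(c^3 + c^2 - 22*c - 40) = c*(c + 2)*(c^2 - c - 20) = c*(c - 5)*(c + 2)*(c + 4)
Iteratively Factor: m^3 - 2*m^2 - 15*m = (m + 3)*(m^2 - 5*m) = (m - 5)*(m + 3)*(m)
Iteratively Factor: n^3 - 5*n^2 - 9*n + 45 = (n - 5)*(n^2 - 9) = (n - 5)*(n - 3)*(n + 3)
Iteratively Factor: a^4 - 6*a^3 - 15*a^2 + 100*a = (a)*(a^3 - 6*a^2 - 15*a + 100) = a*(a + 4)*(a^2 - 10*a + 25) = a*(a - 5)*(a + 4)*(a - 5)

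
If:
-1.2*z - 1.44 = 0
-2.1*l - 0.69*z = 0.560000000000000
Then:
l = 0.13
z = -1.20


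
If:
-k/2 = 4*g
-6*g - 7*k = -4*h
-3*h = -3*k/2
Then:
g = 0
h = 0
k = 0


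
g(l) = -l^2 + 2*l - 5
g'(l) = 2 - 2*l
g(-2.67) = -17.47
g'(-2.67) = 7.34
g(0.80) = -4.04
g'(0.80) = 0.40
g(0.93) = -4.00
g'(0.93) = 0.14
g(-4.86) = -38.34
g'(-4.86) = 11.72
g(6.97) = -39.64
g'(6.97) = -11.94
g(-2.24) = -14.50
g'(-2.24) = 6.48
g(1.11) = -4.01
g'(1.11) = -0.22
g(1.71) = -4.50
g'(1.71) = -1.42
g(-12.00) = -173.00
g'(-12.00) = 26.00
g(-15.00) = -260.00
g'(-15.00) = 32.00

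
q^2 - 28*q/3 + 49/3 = (q - 7)*(q - 7/3)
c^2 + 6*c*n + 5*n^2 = (c + n)*(c + 5*n)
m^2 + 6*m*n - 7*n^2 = (m - n)*(m + 7*n)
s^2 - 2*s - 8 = (s - 4)*(s + 2)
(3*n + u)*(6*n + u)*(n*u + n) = 18*n^3*u + 18*n^3 + 9*n^2*u^2 + 9*n^2*u + n*u^3 + n*u^2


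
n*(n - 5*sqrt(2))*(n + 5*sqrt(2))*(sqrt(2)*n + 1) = sqrt(2)*n^4 + n^3 - 50*sqrt(2)*n^2 - 50*n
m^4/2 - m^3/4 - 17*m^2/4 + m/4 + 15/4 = (m/2 + 1/2)*(m - 3)*(m - 1)*(m + 5/2)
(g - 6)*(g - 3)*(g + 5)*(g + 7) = g^4 + 3*g^3 - 55*g^2 - 99*g + 630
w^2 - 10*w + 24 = (w - 6)*(w - 4)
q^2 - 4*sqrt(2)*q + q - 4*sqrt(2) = (q + 1)*(q - 4*sqrt(2))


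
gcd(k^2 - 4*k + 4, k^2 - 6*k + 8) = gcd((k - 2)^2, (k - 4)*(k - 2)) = k - 2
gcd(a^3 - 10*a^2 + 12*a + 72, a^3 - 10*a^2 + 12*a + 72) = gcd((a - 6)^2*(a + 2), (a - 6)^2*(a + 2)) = a^3 - 10*a^2 + 12*a + 72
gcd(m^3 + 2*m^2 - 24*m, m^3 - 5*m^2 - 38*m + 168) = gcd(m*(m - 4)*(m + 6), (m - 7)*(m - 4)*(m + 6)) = m^2 + 2*m - 24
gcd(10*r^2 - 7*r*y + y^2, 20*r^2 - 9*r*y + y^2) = -5*r + y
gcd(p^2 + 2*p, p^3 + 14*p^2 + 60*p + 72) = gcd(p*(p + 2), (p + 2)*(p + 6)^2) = p + 2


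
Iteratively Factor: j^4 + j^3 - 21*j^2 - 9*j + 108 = (j + 4)*(j^3 - 3*j^2 - 9*j + 27) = (j + 3)*(j + 4)*(j^2 - 6*j + 9) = (j - 3)*(j + 3)*(j + 4)*(j - 3)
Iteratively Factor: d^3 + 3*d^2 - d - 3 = (d + 3)*(d^2 - 1) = (d - 1)*(d + 3)*(d + 1)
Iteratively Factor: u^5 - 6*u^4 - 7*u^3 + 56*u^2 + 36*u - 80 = (u + 2)*(u^4 - 8*u^3 + 9*u^2 + 38*u - 40) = (u - 4)*(u + 2)*(u^3 - 4*u^2 - 7*u + 10) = (u - 4)*(u - 1)*(u + 2)*(u^2 - 3*u - 10) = (u - 5)*(u - 4)*(u - 1)*(u + 2)*(u + 2)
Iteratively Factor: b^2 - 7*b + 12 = (b - 4)*(b - 3)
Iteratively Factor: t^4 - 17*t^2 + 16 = (t - 4)*(t^3 + 4*t^2 - t - 4) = (t - 4)*(t + 4)*(t^2 - 1) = (t - 4)*(t + 1)*(t + 4)*(t - 1)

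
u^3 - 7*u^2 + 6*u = u*(u - 6)*(u - 1)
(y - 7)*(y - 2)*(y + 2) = y^3 - 7*y^2 - 4*y + 28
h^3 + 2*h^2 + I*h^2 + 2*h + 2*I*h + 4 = (h + 2)*(h - I)*(h + 2*I)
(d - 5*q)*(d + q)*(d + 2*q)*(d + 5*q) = d^4 + 3*d^3*q - 23*d^2*q^2 - 75*d*q^3 - 50*q^4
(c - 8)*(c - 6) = c^2 - 14*c + 48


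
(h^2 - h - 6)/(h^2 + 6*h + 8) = (h - 3)/(h + 4)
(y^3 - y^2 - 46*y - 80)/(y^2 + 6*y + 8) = (y^2 - 3*y - 40)/(y + 4)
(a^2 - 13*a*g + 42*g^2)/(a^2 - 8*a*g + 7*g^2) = (a - 6*g)/(a - g)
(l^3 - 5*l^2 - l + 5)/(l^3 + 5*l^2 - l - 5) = (l - 5)/(l + 5)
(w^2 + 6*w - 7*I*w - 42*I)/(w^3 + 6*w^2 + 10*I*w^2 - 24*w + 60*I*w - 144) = (w - 7*I)/(w^2 + 10*I*w - 24)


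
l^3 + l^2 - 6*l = l*(l - 2)*(l + 3)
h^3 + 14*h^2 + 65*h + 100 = (h + 4)*(h + 5)^2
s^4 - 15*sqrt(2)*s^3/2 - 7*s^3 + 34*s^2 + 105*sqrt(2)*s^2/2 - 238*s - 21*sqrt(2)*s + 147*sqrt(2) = (s - 7)*(s - 7*sqrt(2)/2)*(s - 3*sqrt(2))*(s - sqrt(2))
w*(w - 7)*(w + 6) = w^3 - w^2 - 42*w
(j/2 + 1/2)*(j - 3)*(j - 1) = j^3/2 - 3*j^2/2 - j/2 + 3/2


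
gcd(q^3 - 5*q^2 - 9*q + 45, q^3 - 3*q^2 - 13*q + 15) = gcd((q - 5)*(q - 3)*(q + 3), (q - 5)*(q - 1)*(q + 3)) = q^2 - 2*q - 15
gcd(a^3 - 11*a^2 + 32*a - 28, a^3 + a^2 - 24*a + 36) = a - 2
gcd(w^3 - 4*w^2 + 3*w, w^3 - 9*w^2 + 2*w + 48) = w - 3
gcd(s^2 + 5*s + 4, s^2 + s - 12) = s + 4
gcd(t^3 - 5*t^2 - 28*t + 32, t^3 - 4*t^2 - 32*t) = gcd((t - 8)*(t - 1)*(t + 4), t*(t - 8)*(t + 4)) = t^2 - 4*t - 32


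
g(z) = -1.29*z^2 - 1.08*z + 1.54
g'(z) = -2.58*z - 1.08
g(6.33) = -56.99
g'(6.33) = -17.41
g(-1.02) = 1.30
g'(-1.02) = 1.55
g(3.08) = -14.02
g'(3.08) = -9.03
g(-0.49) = 1.76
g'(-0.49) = 0.18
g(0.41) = 0.88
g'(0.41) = -2.14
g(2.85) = -12.02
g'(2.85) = -8.43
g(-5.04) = -25.78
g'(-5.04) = 11.92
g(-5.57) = -32.47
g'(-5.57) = 13.29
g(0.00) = 1.54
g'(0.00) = -1.08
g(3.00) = -13.31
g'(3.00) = -8.82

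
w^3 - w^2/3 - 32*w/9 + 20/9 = (w - 5/3)*(w - 2/3)*(w + 2)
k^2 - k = k*(k - 1)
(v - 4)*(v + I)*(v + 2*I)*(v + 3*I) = v^4 - 4*v^3 + 6*I*v^3 - 11*v^2 - 24*I*v^2 + 44*v - 6*I*v + 24*I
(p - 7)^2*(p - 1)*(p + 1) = p^4 - 14*p^3 + 48*p^2 + 14*p - 49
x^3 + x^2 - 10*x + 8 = (x - 2)*(x - 1)*(x + 4)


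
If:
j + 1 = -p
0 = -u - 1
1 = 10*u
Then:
No Solution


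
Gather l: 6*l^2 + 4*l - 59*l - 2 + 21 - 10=6*l^2 - 55*l + 9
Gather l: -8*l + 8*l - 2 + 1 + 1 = 0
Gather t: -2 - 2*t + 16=14 - 2*t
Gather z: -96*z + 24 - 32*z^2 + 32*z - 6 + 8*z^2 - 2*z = -24*z^2 - 66*z + 18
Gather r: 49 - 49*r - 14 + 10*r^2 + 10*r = 10*r^2 - 39*r + 35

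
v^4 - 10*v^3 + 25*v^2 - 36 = (v - 6)*(v - 3)*(v - 2)*(v + 1)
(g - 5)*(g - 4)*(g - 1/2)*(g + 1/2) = g^4 - 9*g^3 + 79*g^2/4 + 9*g/4 - 5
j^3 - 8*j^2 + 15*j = j*(j - 5)*(j - 3)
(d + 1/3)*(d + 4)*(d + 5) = d^3 + 28*d^2/3 + 23*d + 20/3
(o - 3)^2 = o^2 - 6*o + 9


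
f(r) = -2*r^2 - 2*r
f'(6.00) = -26.00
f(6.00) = -84.00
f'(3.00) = -14.00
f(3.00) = -24.00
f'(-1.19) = 2.76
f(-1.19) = -0.45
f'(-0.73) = 0.92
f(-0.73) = 0.39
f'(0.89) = -5.56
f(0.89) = -3.36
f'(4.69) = -20.76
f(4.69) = -53.37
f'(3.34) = -15.36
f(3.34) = -28.99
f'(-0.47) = -0.12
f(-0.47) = 0.50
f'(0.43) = -3.72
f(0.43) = -1.23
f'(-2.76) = 9.04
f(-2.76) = -9.72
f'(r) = -4*r - 2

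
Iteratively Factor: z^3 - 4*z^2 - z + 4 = (z - 1)*(z^2 - 3*z - 4) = (z - 1)*(z + 1)*(z - 4)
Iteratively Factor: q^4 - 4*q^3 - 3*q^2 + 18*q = (q)*(q^3 - 4*q^2 - 3*q + 18) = q*(q + 2)*(q^2 - 6*q + 9) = q*(q - 3)*(q + 2)*(q - 3)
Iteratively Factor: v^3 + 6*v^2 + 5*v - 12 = (v + 3)*(v^2 + 3*v - 4) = (v - 1)*(v + 3)*(v + 4)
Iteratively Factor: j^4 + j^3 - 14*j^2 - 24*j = (j)*(j^3 + j^2 - 14*j - 24) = j*(j + 2)*(j^2 - j - 12) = j*(j + 2)*(j + 3)*(j - 4)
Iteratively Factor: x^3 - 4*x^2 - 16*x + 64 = (x + 4)*(x^2 - 8*x + 16) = (x - 4)*(x + 4)*(x - 4)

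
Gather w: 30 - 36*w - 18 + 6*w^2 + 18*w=6*w^2 - 18*w + 12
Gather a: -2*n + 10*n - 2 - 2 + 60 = 8*n + 56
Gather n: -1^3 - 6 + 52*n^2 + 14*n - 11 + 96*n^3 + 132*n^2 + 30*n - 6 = 96*n^3 + 184*n^2 + 44*n - 24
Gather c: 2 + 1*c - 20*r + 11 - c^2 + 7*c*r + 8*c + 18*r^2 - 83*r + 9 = -c^2 + c*(7*r + 9) + 18*r^2 - 103*r + 22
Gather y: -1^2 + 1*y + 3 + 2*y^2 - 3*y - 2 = 2*y^2 - 2*y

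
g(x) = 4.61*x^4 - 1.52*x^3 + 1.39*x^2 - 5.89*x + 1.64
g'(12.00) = 31235.15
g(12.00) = 93097.52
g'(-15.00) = -63308.59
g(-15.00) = 238913.99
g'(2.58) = 287.61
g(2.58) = 173.85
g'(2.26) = 189.96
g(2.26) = 98.15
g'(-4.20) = -1464.19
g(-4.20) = 1598.00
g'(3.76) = 920.32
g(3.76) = 839.75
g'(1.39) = 38.69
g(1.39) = 9.27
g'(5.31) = 2641.16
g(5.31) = 3447.02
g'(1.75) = 83.84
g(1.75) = 30.68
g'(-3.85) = -1136.49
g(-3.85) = 1144.51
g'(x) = 18.44*x^3 - 4.56*x^2 + 2.78*x - 5.89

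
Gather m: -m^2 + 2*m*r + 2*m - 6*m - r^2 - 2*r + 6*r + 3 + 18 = -m^2 + m*(2*r - 4) - r^2 + 4*r + 21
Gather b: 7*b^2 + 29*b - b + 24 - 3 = 7*b^2 + 28*b + 21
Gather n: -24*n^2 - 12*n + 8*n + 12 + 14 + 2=-24*n^2 - 4*n + 28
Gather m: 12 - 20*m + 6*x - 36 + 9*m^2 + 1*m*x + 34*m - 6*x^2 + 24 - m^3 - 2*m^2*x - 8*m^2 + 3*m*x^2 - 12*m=-m^3 + m^2*(1 - 2*x) + m*(3*x^2 + x + 2) - 6*x^2 + 6*x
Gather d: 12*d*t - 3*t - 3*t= 12*d*t - 6*t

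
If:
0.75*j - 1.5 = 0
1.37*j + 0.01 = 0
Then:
No Solution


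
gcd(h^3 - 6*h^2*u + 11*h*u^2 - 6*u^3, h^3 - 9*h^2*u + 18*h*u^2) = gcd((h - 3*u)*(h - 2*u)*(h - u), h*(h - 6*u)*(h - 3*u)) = -h + 3*u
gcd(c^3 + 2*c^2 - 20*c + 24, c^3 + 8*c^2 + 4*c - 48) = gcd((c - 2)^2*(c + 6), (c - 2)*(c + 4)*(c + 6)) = c^2 + 4*c - 12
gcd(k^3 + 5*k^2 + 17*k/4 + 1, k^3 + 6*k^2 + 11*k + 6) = 1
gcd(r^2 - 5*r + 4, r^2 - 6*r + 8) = r - 4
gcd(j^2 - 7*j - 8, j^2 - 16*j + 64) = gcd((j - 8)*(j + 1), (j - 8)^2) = j - 8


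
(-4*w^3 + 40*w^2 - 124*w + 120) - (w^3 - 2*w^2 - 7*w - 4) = -5*w^3 + 42*w^2 - 117*w + 124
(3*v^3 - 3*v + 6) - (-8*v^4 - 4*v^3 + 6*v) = 8*v^4 + 7*v^3 - 9*v + 6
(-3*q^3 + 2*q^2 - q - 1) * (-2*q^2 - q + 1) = 6*q^5 - q^4 - 3*q^3 + 5*q^2 - 1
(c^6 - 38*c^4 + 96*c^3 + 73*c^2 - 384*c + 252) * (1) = c^6 - 38*c^4 + 96*c^3 + 73*c^2 - 384*c + 252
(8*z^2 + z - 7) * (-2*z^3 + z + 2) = -16*z^5 - 2*z^4 + 22*z^3 + 17*z^2 - 5*z - 14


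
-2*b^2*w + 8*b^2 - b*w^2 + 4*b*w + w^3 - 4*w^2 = (-2*b + w)*(b + w)*(w - 4)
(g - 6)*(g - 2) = g^2 - 8*g + 12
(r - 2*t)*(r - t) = r^2 - 3*r*t + 2*t^2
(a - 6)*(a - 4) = a^2 - 10*a + 24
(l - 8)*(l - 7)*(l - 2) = l^3 - 17*l^2 + 86*l - 112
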